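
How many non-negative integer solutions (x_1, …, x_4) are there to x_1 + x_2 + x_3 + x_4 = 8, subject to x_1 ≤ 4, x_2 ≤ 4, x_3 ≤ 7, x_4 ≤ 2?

Ignoring the caps, the number of non-negative solutions to x_1+…+x_4 = 8 is C(11,3) = 165.
Subtract solutions that violate a single cap (substitute x_i' = x_i − (cap_i+1)): x_1 ≥ 5 gives C(6,3) = 20; x_2 ≥ 5 gives C(6,3) = 20; x_3 ≥ 8 gives C(3,3) = 1; x_4 ≥ 3 gives C(8,3) = 56. Together 97.
Add back pairs where two caps are both exceeded: 0 + 0 + 1 + 0 + 1 + 0 = 2.
By inclusion–exclusion the count is 165 − 97 + 2 = 70.

70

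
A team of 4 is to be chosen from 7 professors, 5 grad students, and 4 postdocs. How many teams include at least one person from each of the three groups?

910

With no constraint there are C(16,4) = 1820 possible selections.
Selections missing a whole group: no professors → C(9,4) = 126; no grad students → C(11,4) = 330; no postdocs → C(12,4) = 495.
Add back selections omitting two groups (i.e. drawn from a single group): C(7,4) + C(5,4) + C(4,4) = 41.
By inclusion–exclusion: 1820 − 951 + 41 = 910.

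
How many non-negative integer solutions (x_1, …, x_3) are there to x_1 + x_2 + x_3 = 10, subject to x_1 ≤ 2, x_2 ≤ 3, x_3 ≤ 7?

6

Ignoring the caps, the number of non-negative solutions to x_1+…+x_3 = 10 is C(12,2) = 66.
Subtract solutions that violate a single cap (substitute x_i' = x_i − (cap_i+1)): x_1 ≥ 3 gives C(9,2) = 36; x_2 ≥ 4 gives C(8,2) = 28; x_3 ≥ 8 gives C(4,2) = 6. Together 70.
Add back pairs where two caps are both exceeded: 10 + 0 + 0 = 10.
By inclusion–exclusion the count is 66 − 70 + 10 = 6.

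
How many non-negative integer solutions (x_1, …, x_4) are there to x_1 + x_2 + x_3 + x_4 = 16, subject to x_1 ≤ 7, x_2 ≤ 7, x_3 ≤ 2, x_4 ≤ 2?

10

Ignoring the caps, the number of non-negative solutions to x_1+…+x_4 = 16 is C(19,3) = 969.
Subtract solutions that violate a single cap (substitute x_i' = x_i − (cap_i+1)): x_1 ≥ 8 gives C(11,3) = 165; x_2 ≥ 8 gives C(11,3) = 165; x_3 ≥ 3 gives C(16,3) = 560; x_4 ≥ 3 gives C(16,3) = 560. Together 1450.
Add back pairs where two caps are both exceeded: 1 + 56 + 56 + 56 + 56 + 286 = 511.
Subtract triples: 0 + 0 + 10 + 10 = 20.
By inclusion–exclusion the count is 969 − 1450 + 511 − 20 = 10.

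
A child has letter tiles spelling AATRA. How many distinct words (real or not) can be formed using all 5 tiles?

AATRA has 5 letters with A appearing 3 times.
The number of distinct arrangements is 5!/(3!) = 120/6 = 20.

20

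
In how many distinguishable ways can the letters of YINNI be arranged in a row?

Letter multiplicities in YINNI: I×2, N×2, Y×1.
Dividing 5! = 120 by 2!·2! = 4 for the repeated letters gives 30.

30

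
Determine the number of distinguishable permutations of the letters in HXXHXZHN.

1120

The 8 letters of HXXHXZHN have repeats: H appearing 3 times and X appearing 3 times.
So there are 8! / (3!·3!) = 1120 distinguishable arrangements.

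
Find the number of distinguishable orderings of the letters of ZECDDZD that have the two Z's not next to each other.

Total arrangements of ZECDDZD: 7!/(3!·2!) = 420.
If the two Z's are adjacent, glue them into one block, leaving 6 items to arrange: (6)!/(3!) = 120 ways.
Subtracting, 420 − 120 = 300 arrangements keep the Z's apart.

300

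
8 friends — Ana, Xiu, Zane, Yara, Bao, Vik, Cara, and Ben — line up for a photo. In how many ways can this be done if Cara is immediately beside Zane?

Glue Cara and Zane into one block (2 internal orders), leaving 7 units to arrange in a row.
So the count is 2·(7)! = 10080.

10080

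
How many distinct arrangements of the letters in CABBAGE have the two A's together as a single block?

Treat the 2 copies of A as a single block. The multiset to arrange is then {AA, B, B, C, E, G}, 6 items in all.
That gives (6)!/(2!) = 360 arrangements.

360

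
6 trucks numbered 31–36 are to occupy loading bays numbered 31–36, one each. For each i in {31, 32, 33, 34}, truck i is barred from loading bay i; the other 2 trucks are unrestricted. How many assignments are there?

Let Aᵢ (for 31 ≤ i ≤ 34) be the placements that put truck i in its forbidden loading bay. Any j of these fix j positions, leaving (6−j)! ways to fill the rest, and there are C(4,j) ways to pick which j.
By inclusion–exclusion, the number of valid placements is Σ_{j=0}^{4} (−1)^j C(4,j)·(6−j)!.
Computing: 720 − 480 + 144 − 24 + 2 = 362.

362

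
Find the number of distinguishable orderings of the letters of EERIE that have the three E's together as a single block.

Treat the 3 copies of E as a single block. The multiset to arrange is then {EEE, I, R}, 3 items in all.
All 3 items are distinct, so there are (3)! = 6 arrangements.

6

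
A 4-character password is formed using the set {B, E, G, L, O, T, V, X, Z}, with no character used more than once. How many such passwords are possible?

This is a permutation of 4 out of 9: P(9,4) = 9!/5!.
9 × 8 × 7 × 6 = 3024.

3024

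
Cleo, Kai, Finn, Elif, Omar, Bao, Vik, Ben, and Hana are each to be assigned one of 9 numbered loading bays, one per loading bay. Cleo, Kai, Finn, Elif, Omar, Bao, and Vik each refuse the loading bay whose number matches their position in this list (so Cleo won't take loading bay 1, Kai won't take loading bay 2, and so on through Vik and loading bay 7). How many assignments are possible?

165016

Let Aᵢ (for 1 ≤ i ≤ 7) be the placements that put person i in their forbidden loading bay. Any j of these fix j positions, leaving (9−j)! ways to fill the rest, and there are C(7,j) ways to pick which j.
By inclusion–exclusion, the number of valid placements is Σ_{j=0}^{7} (−1)^j C(7,j)·(9−j)!.
Computing: 362880 − 282240 + 105840 − 25200 + 4200 − 504 + 42 − 2 = 165016.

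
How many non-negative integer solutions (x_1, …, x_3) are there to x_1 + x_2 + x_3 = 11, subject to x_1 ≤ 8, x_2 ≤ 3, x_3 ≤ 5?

18

Without the upper bounds there are C(13,2) = 78 ways to split 11 among 3 variables.
Subtract solutions that violate a single cap (substitute x_i' = x_i − (cap_i+1)): x_1 ≥ 9 gives C(4,2) = 6; x_2 ≥ 4 gives C(9,2) = 36; x_3 ≥ 6 gives C(7,2) = 21. Together 63.
Add back pairs where two caps are both exceeded: 0 + 0 + 3 = 3.
By inclusion–exclusion the count is 78 − 63 + 3 = 18.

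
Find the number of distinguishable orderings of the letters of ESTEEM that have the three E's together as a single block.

Treat the 3 copies of E as a single block. The multiset to arrange is then {EEE, M, S, T}, 4 items in all.
All 4 items are distinct, so there are (4)! = 24 arrangements.

24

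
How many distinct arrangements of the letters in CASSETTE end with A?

630

Fix A in the last position and arrange the remaining 7 letters.
Those 7 letters have E appearing twice, S appearing twice, and T appearing twice, giving (7)!/(2!·2!·2!) = 630.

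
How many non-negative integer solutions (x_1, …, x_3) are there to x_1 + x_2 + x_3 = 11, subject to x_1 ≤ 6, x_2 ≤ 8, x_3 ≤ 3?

22

Ignoring the caps, the number of non-negative solutions to x_1+…+x_3 = 11 is C(13,2) = 78.
Subtract solutions that violate a single cap (substitute x_i' = x_i − (cap_i+1)): x_1 ≥ 7 gives C(6,2) = 15; x_2 ≥ 9 gives C(4,2) = 6; x_3 ≥ 4 gives C(9,2) = 36. Together 57.
Add back pairs where two caps are both exceeded: 0 + 1 + 0 = 1.
By inclusion–exclusion the count is 78 − 57 + 1 = 22.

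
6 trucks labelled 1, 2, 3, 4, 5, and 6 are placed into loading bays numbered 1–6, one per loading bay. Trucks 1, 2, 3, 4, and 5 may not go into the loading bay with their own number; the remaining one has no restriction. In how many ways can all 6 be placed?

309

Let Aᵢ (for 1 ≤ i ≤ 5) be the placements that put truck i in its forbidden loading bay. Any j of these fix j positions, leaving (6−j)! ways to fill the rest, and there are C(5,j) ways to pick which j.
By inclusion–exclusion, the number of valid placements is Σ_{j=0}^{5} (−1)^j C(5,j)·(6−j)!.
Computing: 720 − 600 + 240 − 60 + 10 − 1 = 309.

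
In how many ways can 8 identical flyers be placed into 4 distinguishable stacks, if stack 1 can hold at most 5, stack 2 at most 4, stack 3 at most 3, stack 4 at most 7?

Ignoring the caps, the number of non-negative solutions to x_1+…+x_4 = 8 is C(11,3) = 165.
Subtract solutions that violate a single cap (substitute x_i' = x_i − (cap_i+1)): x_1 ≥ 6 gives C(5,3) = 10; x_2 ≥ 5 gives C(6,3) = 20; x_3 ≥ 4 gives C(7,3) = 35; x_4 ≥ 8 gives C(3,3) = 1. Together 66.
No two caps can be exceeded simultaneously, so the pair terms are all 0.
By inclusion–exclusion the count is 165 − 66 + 0 = 99.

99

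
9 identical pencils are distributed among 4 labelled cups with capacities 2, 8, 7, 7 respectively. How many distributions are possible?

127

Without the upper bounds there are C(12,3) = 220 ways to split 9 among 4 cups.
Subtract solutions that violate a single cap (substitute x_i' = x_i − (cap_i+1)): x_1 ≥ 3 gives C(9,3) = 84; x_2 ≥ 9 gives C(3,3) = 1; x_3 ≥ 8 gives C(4,3) = 4; x_4 ≥ 8 gives C(4,3) = 4. Together 93.
No two caps can be exceeded simultaneously, so the pair terms are all 0.
By inclusion–exclusion the count is 220 − 93 + 0 = 127.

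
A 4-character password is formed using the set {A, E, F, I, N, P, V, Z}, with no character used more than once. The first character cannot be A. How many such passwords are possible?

1470

The first character has 8−1 = 7 choices (anything except A).
The remaining 3 characters are filled from the other 7 symbols without repetition: 7 × 6 × 5 = 210.
Total: 7 × 210 = 1470.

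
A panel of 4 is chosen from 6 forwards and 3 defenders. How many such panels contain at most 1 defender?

75

Split by how many defenders are chosen (0 through 1).
Sum: C(3,0)·C(6,4) + C(3,1)·C(6,3) = 15 + 60 = 75.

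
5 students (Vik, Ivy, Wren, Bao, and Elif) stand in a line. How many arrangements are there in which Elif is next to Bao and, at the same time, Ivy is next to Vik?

Treat {Elif,Bao} as one block (2 orders) and {Ivy,Vik} as another (2 orders).
That leaves 3 units to arrange: 2 × 2 × 3! = 4 × 6 = 24.

24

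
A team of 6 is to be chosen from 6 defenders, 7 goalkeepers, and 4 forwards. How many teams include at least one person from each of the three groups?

9996

Total 6-person selections from all 17: C(17,6) = 12376.
Selections missing a whole group: no defenders → C(11,6) = 462; no goalkeepers → C(10,6) = 210; no forwards → C(13,6) = 1716.
Add back selections omitting two groups (i.e. drawn from a single group): C(6,6) + C(7,6) + C(4,6) = 8.
By inclusion–exclusion: 12376 − 2388 + 8 = 9996.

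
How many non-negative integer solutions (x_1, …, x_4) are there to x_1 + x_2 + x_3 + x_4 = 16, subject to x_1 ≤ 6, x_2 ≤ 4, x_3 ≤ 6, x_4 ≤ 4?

By stars and bars, unrestricted non-negative solutions to x_1+…+x_4 = 16 number C(16+3,3) = 969.
Subtract solutions that violate a single cap (substitute x_i' = x_i − (cap_i+1)): x_1 ≥ 7 gives C(12,3) = 220; x_2 ≥ 5 gives C(14,3) = 364; x_3 ≥ 7 gives C(12,3) = 220; x_4 ≥ 5 gives C(14,3) = 364. Together 1168.
Add back pairs where two caps are both exceeded: 35 + 10 + 35 + 35 + 84 + 35 = 234.
By inclusion–exclusion the count is 969 − 1168 + 234 = 35.

35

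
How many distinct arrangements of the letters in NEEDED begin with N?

10

Fix N in the first position and arrange the remaining 5 letters.
Those 5 letters have D appearing twice and E appearing 3 times, giving (5)!/(3!·2!) = 10.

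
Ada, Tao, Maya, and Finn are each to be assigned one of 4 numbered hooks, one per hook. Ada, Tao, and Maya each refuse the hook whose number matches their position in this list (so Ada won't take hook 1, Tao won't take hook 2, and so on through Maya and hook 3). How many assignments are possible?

Let Aᵢ (for i ∈ {1, 2, 3}) be the placements that put person i in their forbidden hook. Any j of these fix j positions, leaving (4−j)! ways to fill the rest, and there are C(3,j) ways to pick which j.
By inclusion–exclusion, the number of valid placements is Σ_{j=0}^{3} (−1)^j C(3,j)·(4−j)!.
Computing: 24 − 18 + 6 − 1 = 11.

11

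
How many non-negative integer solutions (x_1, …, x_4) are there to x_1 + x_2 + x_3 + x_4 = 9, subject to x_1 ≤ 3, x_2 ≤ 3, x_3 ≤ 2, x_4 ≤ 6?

By stars and bars, unrestricted non-negative solutions to x_1+…+x_4 = 9 number C(9+3,3) = 220.
Subtract solutions that violate a single cap (substitute x_i' = x_i − (cap_i+1)): x_1 ≥ 4 gives C(8,3) = 56; x_2 ≥ 4 gives C(8,3) = 56; x_3 ≥ 3 gives C(9,3) = 84; x_4 ≥ 7 gives C(5,3) = 10. Together 206.
Add back pairs where two caps are both exceeded: 4 + 10 + 0 + 10 + 0 + 0 = 24.
By inclusion–exclusion the count is 220 − 206 + 24 = 38.

38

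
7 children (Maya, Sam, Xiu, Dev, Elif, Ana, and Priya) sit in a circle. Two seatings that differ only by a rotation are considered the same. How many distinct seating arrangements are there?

720

Seat Maya anywhere (absorbing the rotational symmetry), then permute the other 6: (6)! = 720.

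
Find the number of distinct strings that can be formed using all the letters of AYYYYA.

AYYYYA has 6 letters with A appearing twice and Y appearing 4 times.
So there are 6! / (4!·2!) = 15 distinguishable arrangements.

15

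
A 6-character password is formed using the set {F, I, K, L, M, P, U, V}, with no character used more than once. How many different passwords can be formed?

20160

With no repetition, fill the 6 characters in order: 8 choices, then 7, down to 3.
That product is 8 × 7 × 6 × 5 × 4 × 3 = 20160.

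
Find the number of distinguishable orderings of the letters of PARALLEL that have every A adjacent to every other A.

Treat the 2 copies of A as a single block. The multiset to arrange is then {AA, E, L, L, L, P, R}, 7 items in all.
That gives (7)!/(3!) = 840 arrangements.

840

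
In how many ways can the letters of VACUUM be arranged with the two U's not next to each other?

Total arrangements of VACUUM: 6!/(2!) = 360.
Arrangements with the U's together: treat UU as one letter, giving (5)! = 120.
Hence 360 − 120 = 240.

240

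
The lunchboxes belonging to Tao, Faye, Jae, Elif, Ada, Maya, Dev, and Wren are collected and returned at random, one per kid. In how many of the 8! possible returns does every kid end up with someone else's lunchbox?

This is the derangement count D_8: permutations of 8 items with no fixed point.
By inclusion–exclusion this is Σ_{j=0}^{8} (−1)^j C(8,j)·(8−j)!.
Computing: 40320 − 40320 + 20160 − 6720 + 1680 − 336 + 56 − 8 + 1 = 14833.

14833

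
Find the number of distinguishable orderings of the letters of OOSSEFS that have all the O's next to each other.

Treat the 2 copies of O as a single block. The multiset to arrange is then {OO, E, F, S, S, S}, 6 items in all.
That gives (6)!/(3!) = 120 arrangements.

120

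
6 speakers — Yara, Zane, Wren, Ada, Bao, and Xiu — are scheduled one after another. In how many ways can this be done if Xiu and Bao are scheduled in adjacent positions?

240

Treat {Xiu, Bao} as a single unit. There are 5 units to order, and the pair itself can be ordered 2 ways.
That gives 2 × 5! = 2 × 120 = 240.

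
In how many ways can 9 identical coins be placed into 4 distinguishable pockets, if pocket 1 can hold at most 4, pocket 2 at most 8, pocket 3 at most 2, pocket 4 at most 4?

73

Without the upper bounds there are C(12,3) = 220 ways to split 9 among 4 pockets.
Subtract solutions that violate a single cap (substitute x_i' = x_i − (cap_i+1)): x_1 ≥ 5 gives C(7,3) = 35; x_2 ≥ 9 gives C(3,3) = 1; x_3 ≥ 3 gives C(9,3) = 84; x_4 ≥ 5 gives C(7,3) = 35. Together 155.
Add back pairs where two caps are both exceeded: 0 + 4 + 0 + 0 + 0 + 4 = 8.
By inclusion–exclusion the count is 220 − 155 + 8 = 73.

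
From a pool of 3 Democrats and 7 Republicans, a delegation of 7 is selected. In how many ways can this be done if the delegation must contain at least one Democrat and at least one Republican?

119

Total 7-person selections from all 10: C(10,7) = 120.
Subtract selections that omit an entire group: no Democrats → C(7,7) = 1; no Republicans → C(3,7) = 0.
Both groups omitted at once is impossible, so 120 − 1 = 119.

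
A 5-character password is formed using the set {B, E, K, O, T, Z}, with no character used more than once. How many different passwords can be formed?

Choose and order 5 of the 6 symbols: the first character has 6 options, the next 5, and so on down to 2.
6 × 5 × 4 × 3 × 2 = 720.

720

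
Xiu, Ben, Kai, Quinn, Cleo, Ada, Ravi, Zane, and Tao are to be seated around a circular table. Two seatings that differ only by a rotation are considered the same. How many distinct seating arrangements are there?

Fix one person's seat to break rotational symmetry; the remaining 8 people can be arranged in (8)! = 40320 ways.

40320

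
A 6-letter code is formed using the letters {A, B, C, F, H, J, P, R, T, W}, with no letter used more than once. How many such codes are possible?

Choose and order 6 of the 10 symbols: the first letter has 10 options, the next 9, and so on down to 5.
10 × 9 × 8 × 7 × 6 × 5 = 151200.

151200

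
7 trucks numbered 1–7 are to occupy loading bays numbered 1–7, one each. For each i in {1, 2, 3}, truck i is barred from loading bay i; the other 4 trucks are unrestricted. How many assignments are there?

Let Aᵢ (for i ∈ {1, 2, 3}) be the placements that put truck i in its forbidden loading bay. Any j of these fix j positions, leaving (7−j)! ways to fill the rest, and there are C(3,j) ways to pick which j.
By inclusion–exclusion, the number of valid placements is Σ_{j=0}^{3} (−1)^j C(3,j)·(7−j)!.
Computing: 5040 − 2160 + 360 − 24 = 3216.

3216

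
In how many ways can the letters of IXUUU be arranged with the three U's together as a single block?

Treat the 3 copies of U as a single block. The multiset to arrange is then {UUU, I, X}, 3 items in all.
All 3 items are distinct, so there are (3)! = 6 arrangements.

6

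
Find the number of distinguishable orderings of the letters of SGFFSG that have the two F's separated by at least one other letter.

Total arrangements of SGFFSG: 6!/(2!·2!·2!) = 90.
If the two F's are adjacent, glue them into one block, leaving 5 items to arrange: (5)!/(2!·2!) = 30 ways.
Hence 90 − 30 = 60.

60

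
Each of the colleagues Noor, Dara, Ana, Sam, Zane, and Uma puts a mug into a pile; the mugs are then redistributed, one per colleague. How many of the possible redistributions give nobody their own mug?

This is the derangement count D_6: permutations of 6 items with no fixed point.
By inclusion–exclusion this is Σ_{j=0}^{6} (−1)^j C(6,j)·(6−j)!.
Computing: 720 − 720 + 360 − 120 + 30 − 6 + 1 = 265.

265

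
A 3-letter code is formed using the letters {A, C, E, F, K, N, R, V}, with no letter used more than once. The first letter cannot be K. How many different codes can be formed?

294

The first letter has 8−1 = 7 choices (anything except K).
The remaining 2 letters are filled from the other 7 symbols without repetition: 7 × 6 = 42.
Total: 7 × 42 = 294.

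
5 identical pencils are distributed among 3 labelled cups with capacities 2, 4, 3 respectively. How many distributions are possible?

Without the upper bounds there are C(7,2) = 21 ways to split 5 among 3 cups.
Subtract solutions that violate a single cap (substitute x_i' = x_i − (cap_i+1)): x_1 ≥ 3 gives C(4,2) = 6; x_2 ≥ 5 gives C(2,2) = 1; x_3 ≥ 4 gives C(3,2) = 3. Together 10.
No two caps can be exceeded simultaneously, so the pair terms are all 0.
By inclusion–exclusion the count is 21 − 10 + 0 = 11.

11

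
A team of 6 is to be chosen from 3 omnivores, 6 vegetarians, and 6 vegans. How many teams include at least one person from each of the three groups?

3915

Total 6-person selections from all 15: C(15,6) = 5005.
Subtract selections that omit an entire group: no omnivores → C(12,6) = 924; no vegetarians → C(9,6) = 84; no vegans → C(9,6) = 84.
Add back selections omitting two groups (i.e. drawn from a single group): C(3,6) + C(6,6) + C(6,6) = 2.
By inclusion–exclusion: 5005 − 1092 + 2 = 3915.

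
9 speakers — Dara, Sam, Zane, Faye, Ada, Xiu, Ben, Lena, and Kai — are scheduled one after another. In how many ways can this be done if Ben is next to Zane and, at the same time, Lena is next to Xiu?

Treat {Ben,Zane} as one block (2 orders) and {Lena,Xiu} as another (2 orders).
That leaves 7 units to arrange: 2 × 2 × 7! = 4 × 5040 = 20160.

20160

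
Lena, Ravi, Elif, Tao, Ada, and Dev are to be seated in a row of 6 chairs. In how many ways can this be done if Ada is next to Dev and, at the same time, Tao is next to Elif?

Treat {Ada,Dev} as one block (2 orders) and {Tao,Elif} as another (2 orders).
That leaves 4 units to arrange: 2 × 2 × 4! = 4 × 24 = 96.

96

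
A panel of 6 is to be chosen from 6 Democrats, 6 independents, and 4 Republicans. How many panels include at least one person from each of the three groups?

Total 6-person selections from all 16: C(16,6) = 8008.
Selections missing a whole group: no Democrats → C(10,6) = 210; no independents → C(10,6) = 210; no Republicans → C(12,6) = 924.
Add back selections omitting two groups (i.e. drawn from a single group): C(6,6) + C(6,6) + C(4,6) = 2.
By inclusion–exclusion: 8008 − 1344 + 2 = 6666.

6666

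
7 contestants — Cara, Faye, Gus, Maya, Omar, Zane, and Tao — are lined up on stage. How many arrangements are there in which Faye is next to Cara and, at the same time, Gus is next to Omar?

480

Treat {Faye,Cara} as one block (2 orders) and {Gus,Omar} as another (2 orders).
That leaves 5 units to arrange: 2 × 2 × 5! = 4 × 120 = 480.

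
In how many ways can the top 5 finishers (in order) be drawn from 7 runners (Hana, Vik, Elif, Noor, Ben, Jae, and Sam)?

2520

This is an ordered selection of 5 from 7: P(7,5).
That gives 7 × 6 × 5 × 4 × 3 = 2520.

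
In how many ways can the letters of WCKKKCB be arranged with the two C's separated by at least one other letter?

300

Total arrangements of WCKKKCB: 7!/(3!·2!) = 420.
Arrangements with the C's together: treat CC as one letter, giving (6)!/(3!) = 120.
Subtracting, 420 − 120 = 300 arrangements keep the C's apart.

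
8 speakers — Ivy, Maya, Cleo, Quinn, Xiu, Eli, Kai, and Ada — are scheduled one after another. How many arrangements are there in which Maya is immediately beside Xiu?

10080

Glue Maya and Xiu into one block (2 internal orders), leaving 7 units to arrange in a row.
That gives 2 × 7! = 2 × 5040 = 10080.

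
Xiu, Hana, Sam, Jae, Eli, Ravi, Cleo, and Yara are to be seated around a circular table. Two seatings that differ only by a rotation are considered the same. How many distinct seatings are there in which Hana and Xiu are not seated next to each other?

Without the restriction there are (7)! = 5040 seatings.
Those with Hana next to Xiu: fuse the pair into one unit and seat 7 units around a circle — 2·(6)! = 1440.
Subtracting, 5040 − 1440 = 3600.

3600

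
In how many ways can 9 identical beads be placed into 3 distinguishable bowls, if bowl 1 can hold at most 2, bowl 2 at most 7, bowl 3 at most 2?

6

Without the upper bounds there are C(11,2) = 55 ways to split 9 among 3 bowls.
Subtract solutions that violate a single cap (substitute x_i' = x_i − (cap_i+1)): x_1 ≥ 3 gives C(8,2) = 28; x_2 ≥ 8 gives C(3,2) = 3; x_3 ≥ 3 gives C(8,2) = 28. Together 59.
Add back pairs where two caps are both exceeded: 0 + 10 + 0 = 10.
By inclusion–exclusion the count is 55 − 59 + 10 = 6.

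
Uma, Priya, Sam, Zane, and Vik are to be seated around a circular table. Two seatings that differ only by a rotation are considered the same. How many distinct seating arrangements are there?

Around a circle, 5 distinct people have 5!/5 = (4)! = 24 rotationally distinct seatings.

24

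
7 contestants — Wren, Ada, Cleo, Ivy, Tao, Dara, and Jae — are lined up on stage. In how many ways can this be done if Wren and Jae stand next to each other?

1440

Place the 5 others and the Wren-Jae pair as 6 objects in a line; the pair has 2 internal arrangements.
So the count is 2·(6)! = 1440.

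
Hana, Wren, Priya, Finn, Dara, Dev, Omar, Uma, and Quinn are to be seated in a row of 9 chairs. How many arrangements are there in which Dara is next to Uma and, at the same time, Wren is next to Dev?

Treat {Dara,Uma} as one block (2 orders) and {Wren,Dev} as another (2 orders).
That leaves 7 units to arrange: 2 × 2 × 7! = 4 × 5040 = 20160.

20160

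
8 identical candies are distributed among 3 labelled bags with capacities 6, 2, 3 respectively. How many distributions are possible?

Ignoring the caps, the number of non-negative solutions to x_1+…+x_3 = 8 is C(10,2) = 45.
Subtract solutions that violate a single cap (substitute x_i' = x_i − (cap_i+1)): x_1 ≥ 7 gives C(3,2) = 3; x_2 ≥ 3 gives C(7,2) = 21; x_3 ≥ 4 gives C(6,2) = 15. Together 39.
Add back pairs where two caps are both exceeded: 0 + 0 + 3 = 3.
By inclusion–exclusion the count is 45 − 39 + 3 = 9.

9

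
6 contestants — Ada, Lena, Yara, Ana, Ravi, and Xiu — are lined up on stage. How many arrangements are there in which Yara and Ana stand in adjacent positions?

240

Place the 4 others and the Yara-Ana pair as 5 objects in a line; the pair has 2 internal arrangements.
So the count is 2·(5)! = 240.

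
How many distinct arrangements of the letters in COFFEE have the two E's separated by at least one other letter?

120

There are 6!/(2!·2!) = 180 arrangements of COFFEE in total.
If the two E's are adjacent, glue them into one block, leaving 5 items to arrange: (5)!/(2!) = 60 ways.
Hence 180 − 60 = 120.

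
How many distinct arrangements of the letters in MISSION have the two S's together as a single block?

360

Treat the 2 copies of S as a single block. The multiset to arrange is then {SS, I, I, M, N, O}, 6 items in all.
That gives (6)!/(2!) = 360 arrangements.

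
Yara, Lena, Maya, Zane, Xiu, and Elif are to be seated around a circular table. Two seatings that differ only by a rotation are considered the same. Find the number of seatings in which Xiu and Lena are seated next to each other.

Glue Xiu and Lena into a block (2 internal orders). Seating 5 units around a circle gives (4)! arrangements.
So 2 × (4)! = 2 × 24 = 48.

48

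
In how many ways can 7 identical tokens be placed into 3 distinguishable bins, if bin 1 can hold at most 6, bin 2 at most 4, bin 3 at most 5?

Ignoring the caps, the number of non-negative solutions to x_1+…+x_3 = 7 is C(9,2) = 36.
Subtract solutions that violate a single cap (substitute x_i' = x_i − (cap_i+1)): x_1 ≥ 7 gives C(2,2) = 1; x_2 ≥ 5 gives C(4,2) = 6; x_3 ≥ 6 gives C(3,2) = 3. Together 10.
No two caps can be exceeded simultaneously, so the pair terms are all 0.
By inclusion–exclusion the count is 36 − 10 + 0 = 26.

26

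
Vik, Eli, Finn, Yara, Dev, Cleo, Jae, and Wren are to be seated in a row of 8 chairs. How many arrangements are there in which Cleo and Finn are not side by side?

There are 8! = 40320 arrangements in all. If Cleo and Finn are adjacent, merging them into one block gives 2·(7)! = 10080 arrangements.
So 40320 − 10080 = 30240 arrangements keep them apart.

30240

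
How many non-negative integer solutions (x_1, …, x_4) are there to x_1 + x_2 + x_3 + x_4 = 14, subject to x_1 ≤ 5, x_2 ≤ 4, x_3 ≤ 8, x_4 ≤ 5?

By stars and bars, unrestricted non-negative solutions to x_1+…+x_4 = 14 number C(14+3,3) = 680.
Subtract solutions that violate a single cap (substitute x_i' = x_i − (cap_i+1)): x_1 ≥ 6 gives C(11,3) = 165; x_2 ≥ 5 gives C(12,3) = 220; x_3 ≥ 9 gives C(8,3) = 56; x_4 ≥ 6 gives C(11,3) = 165. Together 606.
Add back pairs where two caps are both exceeded: 20 + 0 + 10 + 1 + 20 + 0 = 51.
By inclusion–exclusion the count is 680 − 606 + 51 = 125.

125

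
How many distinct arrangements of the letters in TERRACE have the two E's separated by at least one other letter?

Total arrangements of TERRACE: 7!/(2!·2!) = 1260.
Arrangements with the E's together: treat EE as one letter, giving (6)!/(2!) = 360.
Subtracting, 1260 − 360 = 900 arrangements keep the E's apart.

900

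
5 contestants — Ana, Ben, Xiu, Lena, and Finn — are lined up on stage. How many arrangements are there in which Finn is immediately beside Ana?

48

Treat {Finn, Ana} as a single unit. There are 4 units to order, and the pair itself can be ordered 2 ways.
That gives 2 × 4! = 2 × 24 = 48.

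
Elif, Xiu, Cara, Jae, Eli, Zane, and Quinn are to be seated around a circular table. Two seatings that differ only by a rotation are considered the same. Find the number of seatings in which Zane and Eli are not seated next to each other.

Without the restriction there are (6)! = 720 seatings.
Seatings with Zane beside Eli: treat them as a block with 2 internal orders, giving 2 × (5)! = 240.
Subtracting, 720 − 240 = 480.

480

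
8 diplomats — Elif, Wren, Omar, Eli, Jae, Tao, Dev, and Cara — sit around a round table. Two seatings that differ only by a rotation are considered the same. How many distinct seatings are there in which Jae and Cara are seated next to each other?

Glue Jae and Cara into a block (2 internal orders). Seating 7 units around a circle gives (6)! arrangements.
So 2 × (6)! = 2 × 720 = 1440.

1440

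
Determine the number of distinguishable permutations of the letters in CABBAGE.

Letter multiplicities in CABBAGE: A×2, B×2, C×1, E×1, G×1.
Dividing 7! = 5040 by 2!·2! = 4 for the repeated letters gives 1260.

1260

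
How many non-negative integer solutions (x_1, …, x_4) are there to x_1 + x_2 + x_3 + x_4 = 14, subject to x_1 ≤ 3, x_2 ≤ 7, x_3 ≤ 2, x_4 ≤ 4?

10

Without the upper bounds there are C(17,3) = 680 ways to split 14 among 4 variables.
Subtract solutions that violate a single cap (substitute x_i' = x_i − (cap_i+1)): x_1 ≥ 4 gives C(13,3) = 286; x_2 ≥ 8 gives C(9,3) = 84; x_3 ≥ 3 gives C(14,3) = 364; x_4 ≥ 5 gives C(12,3) = 220. Together 954.
Add back pairs where two caps are both exceeded: 10 + 120 + 56 + 20 + 4 + 84 = 294.
Subtract triples: 0 + 0 + 10 + 0 = 10.
By inclusion–exclusion the count is 680 − 954 + 294 − 10 = 10.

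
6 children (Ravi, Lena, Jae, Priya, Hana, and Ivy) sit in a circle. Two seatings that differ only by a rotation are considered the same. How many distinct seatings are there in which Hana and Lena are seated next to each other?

48

Glue Hana and Lena into a block (2 internal orders). Seating 5 units around a circle gives (4)! arrangements.
So 2 × (4)! = 2 × 24 = 48.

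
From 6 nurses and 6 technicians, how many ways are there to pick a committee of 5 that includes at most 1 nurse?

Split by how many nurses are chosen (0 through 1).
Sum: C(6,0)·C(6,5) + C(6,1)·C(6,4) = 6 + 90 = 96.

96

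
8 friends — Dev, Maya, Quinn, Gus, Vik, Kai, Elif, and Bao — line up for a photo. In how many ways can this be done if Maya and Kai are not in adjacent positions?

30240

Of the 8! = 40320 arrangements, those with Maya and Kai adjacent number 2 × 7! = 10080 (treat the pair as a block with 2 internal orders).
So 40320 − 10080 = 30240 arrangements keep them apart.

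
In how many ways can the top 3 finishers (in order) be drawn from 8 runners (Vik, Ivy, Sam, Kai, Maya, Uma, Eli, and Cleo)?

336

This is an ordered selection of 3 from 8: P(8,3).
That gives 8 × 7 × 6 = 336.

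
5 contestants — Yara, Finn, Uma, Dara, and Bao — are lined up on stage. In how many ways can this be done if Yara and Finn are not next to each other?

There are 5! = 120 arrangements in all. If Yara and Finn are adjacent, merging them into one block gives 2·(4)! = 48 arrangements.
So 120 − 48 = 72 arrangements keep them apart.

72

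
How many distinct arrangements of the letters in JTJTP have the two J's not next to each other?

There are 5!/(2!·2!) = 30 arrangements of JTJTP in total.
If the two J's are adjacent, glue them into one block, leaving 4 items to arrange: (4)!/(2!) = 12 ways.
Hence 30 − 12 = 18.

18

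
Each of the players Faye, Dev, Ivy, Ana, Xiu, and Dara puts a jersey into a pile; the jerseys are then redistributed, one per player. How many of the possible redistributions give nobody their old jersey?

Count assignments avoiding every fixed point. For any j of the 6 players fixed to their old jersey, the other 6−j can be arranged in (6−j)! ways.
By inclusion–exclusion this is Σ_{j=0}^{6} (−1)^j C(6,j)·(6−j)!.
Computing: 720 − 720 + 360 − 120 + 30 − 6 + 1 = 265.

265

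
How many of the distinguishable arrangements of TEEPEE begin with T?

5

With the first slot taken by T, it remains to arrange the other 5 letters (EEPEE).
Those 5 letters have E appearing 4 times, giving (5)!/(4!) = 5.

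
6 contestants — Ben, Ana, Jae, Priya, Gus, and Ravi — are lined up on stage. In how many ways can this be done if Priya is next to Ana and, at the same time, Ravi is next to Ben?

Treat {Priya,Ana} as one block (2 orders) and {Ravi,Ben} as another (2 orders).
That leaves 4 units to arrange: 2 × 2 × 4! = 4 × 24 = 96.

96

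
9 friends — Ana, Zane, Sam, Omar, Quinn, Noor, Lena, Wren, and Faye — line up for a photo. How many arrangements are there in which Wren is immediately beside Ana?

Place the 7 others and the Wren-Ana pair as 8 objects in a line; the pair has 2 internal arrangements.
That gives 2 × 8! = 2 × 40320 = 80640.

80640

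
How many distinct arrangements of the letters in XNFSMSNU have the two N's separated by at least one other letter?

There are 8!/(2!·2!) = 10080 arrangements of XNFSMSNU in total.
Arrangements with the N's together: treat NN as one letter, giving (7)!/(2!) = 2520.
Subtracting, 10080 − 2520 = 7560 arrangements keep the N's apart.

7560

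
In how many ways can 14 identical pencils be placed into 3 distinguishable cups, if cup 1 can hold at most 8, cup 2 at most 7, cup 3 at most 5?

Without the upper bounds there are C(16,2) = 120 ways to split 14 among 3 cups.
Subtract solutions that violate a single cap (substitute x_i' = x_i − (cap_i+1)): x_1 ≥ 9 gives C(7,2) = 21; x_2 ≥ 8 gives C(8,2) = 28; x_3 ≥ 6 gives C(10,2) = 45. Together 94.
Add back pairs where two caps are both exceeded: 0 + 0 + 1 = 1.
By inclusion–exclusion the count is 120 − 94 + 1 = 27.

27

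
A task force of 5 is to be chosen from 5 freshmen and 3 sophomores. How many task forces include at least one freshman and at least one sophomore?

Total 5-person selections from all 8: C(8,5) = 56.
Selections missing a whole group: no freshmen → C(3,5) = 0; no sophomores → C(5,5) = 1.
Both groups omitted at once is impossible, so 56 − 1 = 55.

55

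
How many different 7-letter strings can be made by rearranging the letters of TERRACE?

Letter multiplicities in TERRACE: A×1, C×1, E×2, R×2, T×1.
The number of distinct arrangements is 7!/(2!·2!) = 5040/4 = 1260.

1260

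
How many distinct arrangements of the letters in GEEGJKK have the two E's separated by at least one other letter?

450

Total arrangements of GEEGJKK: 7!/(2!·2!·2!) = 630.
If the two E's are adjacent, glue them into one block, leaving 6 items to arrange: (6)!/(2!·2!) = 180 ways.
Hence 630 − 180 = 450.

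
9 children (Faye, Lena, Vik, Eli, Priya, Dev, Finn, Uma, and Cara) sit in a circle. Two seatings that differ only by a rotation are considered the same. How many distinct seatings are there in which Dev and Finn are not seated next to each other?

All circular seatings of 9 people number (8)! = 40320.
Seatings with Dev beside Finn: treat them as a block with 2 internal orders, giving 2 × (7)! = 10080.
Subtracting, 40320 − 10080 = 30240.

30240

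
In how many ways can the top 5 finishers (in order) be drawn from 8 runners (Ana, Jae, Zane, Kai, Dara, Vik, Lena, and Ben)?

This is an ordered selection of 5 from 8: P(8,5).
That gives 8 × 7 × 6 × 5 × 4 = 6720.

6720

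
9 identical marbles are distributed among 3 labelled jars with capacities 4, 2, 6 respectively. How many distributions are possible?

Ignoring the caps, the number of non-negative solutions to x_1+…+x_3 = 9 is C(11,2) = 55.
Subtract solutions that violate a single cap (substitute x_i' = x_i − (cap_i+1)): x_1 ≥ 5 gives C(6,2) = 15; x_2 ≥ 3 gives C(8,2) = 28; x_3 ≥ 7 gives C(4,2) = 6. Together 49.
Add back pairs where two caps are both exceeded: 3 + 0 + 0 = 3.
By inclusion–exclusion the count is 55 − 49 + 3 = 9.

9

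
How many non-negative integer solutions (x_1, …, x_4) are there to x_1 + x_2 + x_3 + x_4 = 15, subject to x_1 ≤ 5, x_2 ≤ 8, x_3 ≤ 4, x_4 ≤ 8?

Without the upper bounds there are C(18,3) = 816 ways to split 15 among 4 variables.
Subtract solutions that violate a single cap (substitute x_i' = x_i − (cap_i+1)): x_1 ≥ 6 gives C(12,3) = 220; x_2 ≥ 9 gives C(9,3) = 84; x_3 ≥ 5 gives C(13,3) = 286; x_4 ≥ 9 gives C(9,3) = 84. Together 674.
Add back pairs where two caps are both exceeded: 1 + 35 + 1 + 4 + 0 + 4 = 45.
By inclusion–exclusion the count is 816 − 674 + 45 = 187.

187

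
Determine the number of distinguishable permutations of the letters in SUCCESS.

The 7 letters of SUCCESS have repeats: C appearing twice and S appearing 3 times.
Dividing 7! = 5040 by 3!·2! = 12 for the repeated letters gives 420.

420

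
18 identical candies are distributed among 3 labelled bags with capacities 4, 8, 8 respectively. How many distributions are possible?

6

Without the upper bounds there are C(20,2) = 190 ways to split 18 among 3 bags.
Subtract solutions that violate a single cap (substitute x_i' = x_i − (cap_i+1)): x_1 ≥ 5 gives C(15,2) = 105; x_2 ≥ 9 gives C(11,2) = 55; x_3 ≥ 9 gives C(11,2) = 55. Together 215.
Add back pairs where two caps are both exceeded: 15 + 15 + 1 = 31.
By inclusion–exclusion the count is 190 − 215 + 31 = 6.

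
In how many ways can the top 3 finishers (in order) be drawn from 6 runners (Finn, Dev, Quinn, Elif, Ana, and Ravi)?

This is an ordered selection of 3 from 6: P(6,3).
That gives 6 × 5 × 4 = 120.

120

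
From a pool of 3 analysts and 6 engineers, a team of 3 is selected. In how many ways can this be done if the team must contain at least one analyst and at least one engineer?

63

Unrestricted: C(9,3) = 84 ways to pick any 3 of the 9.
Subtract selections that omit an entire group: no analysts → C(6,3) = 20; no engineers → C(3,3) = 1.
Both groups omitted at once is impossible, so 84 − 21 = 63.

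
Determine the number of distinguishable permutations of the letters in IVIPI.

20

Letter multiplicities in IVIPI: I×3, P×1, V×1.
The number of distinct arrangements is 5!/(3!) = 120/6 = 20.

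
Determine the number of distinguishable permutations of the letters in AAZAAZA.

21

The 7 letters of AAZAAZA have repeats: A appearing 5 times and Z appearing twice.
Dividing 7! = 5040 by 5!·2! = 240 for the repeated letters gives 21.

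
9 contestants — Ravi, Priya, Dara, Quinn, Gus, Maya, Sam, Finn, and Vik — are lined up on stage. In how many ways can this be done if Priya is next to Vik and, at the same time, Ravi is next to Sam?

Treat {Priya,Vik} as one block (2 orders) and {Ravi,Sam} as another (2 orders).
That leaves 7 units to arrange: 2 × 2 × 7! = 4 × 5040 = 20160.

20160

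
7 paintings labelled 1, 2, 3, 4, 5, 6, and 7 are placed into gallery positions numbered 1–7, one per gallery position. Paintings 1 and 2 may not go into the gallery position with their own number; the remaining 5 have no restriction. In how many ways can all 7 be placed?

Let Aᵢ (for i ∈ {1, 2}) be the placements that put painting i in its forbidden gallery position. Any j of these fix j positions, leaving (7−j)! ways to fill the rest, and there are C(2,j) ways to pick which j.
By inclusion–exclusion, the number of valid placements is Σ_{j=0}^{2} (−1)^j C(2,j)·(7−j)!.
Computing: 5040 − 1440 + 120 = 3720.

3720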